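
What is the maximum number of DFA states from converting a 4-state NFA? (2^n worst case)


NFA has 4 states
Subset construction: each DFA state = subset of NFA states
Maximum subsets = 2^4
2^4 = 16

16


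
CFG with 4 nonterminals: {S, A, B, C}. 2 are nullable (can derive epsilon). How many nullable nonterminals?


Nonterminals: {S, A, B, C}
A nonterminal is nullable if it can derive epsilon
Counting nullable nonterminals: 2
Total nullable = 2

2


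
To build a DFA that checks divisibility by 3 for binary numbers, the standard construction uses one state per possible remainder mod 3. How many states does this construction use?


Divisibility by 3 is tracked via the remainder mod 3: 0, 1, ..., 2
The construction assigns one state to each remainder
Number of remainders = 3

3


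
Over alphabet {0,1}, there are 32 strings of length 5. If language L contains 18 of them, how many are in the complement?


Alphabet: {0,1}
String length: 5
Total strings of length 5 = 2^5 = 32
Strings in L = 18
Complement = total - |L|
= 32 - 18
= 14

14


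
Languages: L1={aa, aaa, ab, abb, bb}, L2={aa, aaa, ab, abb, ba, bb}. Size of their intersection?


L1 = {aa, aaa, ab, abb, bb}
L2 = {aa, aaa, ab, abb, ba, bb}
Checking each string in L1 against L2:
  'aa': in L2? Yes
  'aaa': in L2? Yes
  'ab': in L2? Yes
  'abb': in L2? Yes
  'bb': in L2? Yes
Intersection = {aa, aaa, ab, abb, bb}
|L1 ∩ L2| = 5

5


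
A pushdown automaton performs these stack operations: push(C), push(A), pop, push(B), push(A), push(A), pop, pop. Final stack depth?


Tracing stack operations:
  push(C) -> stack = [C], depth=1
  push(A) -> stack = [C,A], depth=2
  pop -> removed A, stack = [C], depth=1
  push(B) -> stack = [C,B], depth=2
  push(A) -> stack = [C,B,A], depth=3
  push(A) -> stack = [C,B,A,A], depth=4
  pop -> removed A, stack = [C,B,A], depth=3
  pop -> removed A, stack = [C,B], depth=2
Final depth = 2

2


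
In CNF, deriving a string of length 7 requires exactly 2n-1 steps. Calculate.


Chomsky Normal Form derivation:
String length n = 7
Each step either:
  - Splits a nonterminal into two (n-1 such steps)
  - Converts a nonterminal to terminal (n such steps)
Total = (n-1) + n = 2n - 1
= 2(7) - 1
= 14 - 1
= 13

13


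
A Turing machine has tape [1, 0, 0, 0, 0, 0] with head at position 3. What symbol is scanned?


Tape: [1, 0, 0, 0, 0, 0]
Positions: 0 1 2 3 4 5
Values:    1 0 0 0 0 0
Head at position 3
tape[3] = 0

0


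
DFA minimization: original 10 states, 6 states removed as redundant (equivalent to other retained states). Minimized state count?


Original DFA: 10 states
Redundant states removed: 6
Minimized states = original - removed
= 10 - 6
= 4

4


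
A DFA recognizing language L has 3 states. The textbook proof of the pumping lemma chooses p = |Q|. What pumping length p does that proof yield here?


Pumping lemma for regular languages (standard proof):
Take p = |Q|, the number of DFA states.
Any string of length >= |Q| passes through |Q|+1 states while reading its first |Q| symbols,
so by pigeonhole some state repeats, giving the loop that can be pumped.
Here |Q| = 3
Therefore the proof uses p = 3

3


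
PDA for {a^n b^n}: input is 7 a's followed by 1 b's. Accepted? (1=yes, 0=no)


Language requires equal numbers of a's and b's
PDA pushes for each 'a', pops for each 'b'
Number of a's = 7
Number of b's = 1
7 != 1 -> Reject

0


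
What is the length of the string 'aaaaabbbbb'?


String: 'aaaaabbbbb'
Counting characters:
  'a' appears 5 time(s)
  'b' appears 5 time(s)
Total length = 5 + 5 = 10

10


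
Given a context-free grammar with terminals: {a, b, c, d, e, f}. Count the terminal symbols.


Terminal symbols: a, b, c, d, e, f
Counting each: a (#1), b (#2), c (#3), d (#4), e (#5), f (#6)
Total = 6

6


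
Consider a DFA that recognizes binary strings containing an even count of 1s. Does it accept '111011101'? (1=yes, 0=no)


DFA has 2 states: q_even (start, accept=yes) and q_odd
Processing string '111011101' character by character:
  Position 0: read '1', 1-count=1 -> q_odd
  Position 1: read '1', 1-count=2 -> q_even
  Position 2: read '1', 1-count=3 -> q_odd
  Position 3: read '0', 1-count=3 -> q_odd (no change)
  Position 4: read '1', 1-count=4 -> q_even
  Position 5: read '1', 1-count=5 -> q_odd
  Position 6: read '1', 1-count=6 -> q_even
  Position 7: read '0', 1-count=6 -> q_even (no change)
  Position 8: read '1', 1-count=7 -> q_odd
Final state: q_odd, total 1s = 7 (odd); the DFA requires an even count -> reject

0


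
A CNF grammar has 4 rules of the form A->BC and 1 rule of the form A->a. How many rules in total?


CNF allows two rule forms:
  A -> BC (binary): 4 rules
  A -> a (terminal): 1 rule
Total = 4 + 1 = 5

5


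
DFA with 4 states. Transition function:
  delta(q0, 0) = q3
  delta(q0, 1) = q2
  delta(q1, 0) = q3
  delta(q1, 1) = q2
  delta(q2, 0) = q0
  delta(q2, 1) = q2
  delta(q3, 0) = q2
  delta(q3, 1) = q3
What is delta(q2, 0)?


Looking up transition function:
delta(q2, 0) in the table
Row: q2, Column: 0
Result: q0

q0


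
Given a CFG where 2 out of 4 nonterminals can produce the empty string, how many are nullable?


Nonterminals: {S, A, B, C}
A nonterminal is nullable if it can derive epsilon
Counting nullable nonterminals: 2
Total nullable = 2

2


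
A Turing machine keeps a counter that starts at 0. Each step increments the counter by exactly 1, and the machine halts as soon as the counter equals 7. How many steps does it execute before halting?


Counter starts at 0. Counting sequence:
  Step 1: counter = 1
  Step 2: counter = 2
  Step 3: counter = 3
  Step 4: counter = 4
  Step 5: counter = 5
  Step 6: counter = 6
  Step 7: counter = 7
Counter reached 7 -> halt
Total steps = 7

7


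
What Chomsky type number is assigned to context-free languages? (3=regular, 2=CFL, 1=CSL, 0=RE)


Chomsky hierarchy levels:
  Type 3: Regular (DFA/NFA/regex)
  Type 2: Context-free (PDA)
  Type 1: Context-sensitive
  Type 0: Recursively enumerable (TM)
'context-free' corresponds to Type 2

2


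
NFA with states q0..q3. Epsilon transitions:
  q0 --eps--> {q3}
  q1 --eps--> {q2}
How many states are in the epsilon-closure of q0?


Starting from q0
Initialize closure = {q0}
Follow epsilon from q0 -> add q3
Final closure: {q0, q3}
Size = 2

2


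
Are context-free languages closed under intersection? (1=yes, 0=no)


CFL closure properties:
  Closed under: union, concatenation, Kleene star
  NOT closed under: intersection, complement
Operation 'intersection' is in not-closed list -> No (not closed)

0


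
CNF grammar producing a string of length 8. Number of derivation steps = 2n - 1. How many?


Chomsky Normal Form derivation:
String length n = 8
Each step either:
  - Splits a nonterminal into two (n-1 such steps)
  - Converts a nonterminal to terminal (n such steps)
Total = (n-1) + n = 2n - 1
= 2(8) - 1
= 16 - 1
= 15

15


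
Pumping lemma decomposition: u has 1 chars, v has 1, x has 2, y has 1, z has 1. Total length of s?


|s| = |u| + |v| + |x| + |y| + |z|
= 1 + 1 + 2 + 1 + 1
= 2 + 2 + 2
= 4 + 2
= 6

6


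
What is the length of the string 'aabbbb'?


String: 'aabbbb'
Counting characters:
  'a' appears 2 time(s)
  'b' appears 4 time(s)
Total length = 2 + 4 = 6

6


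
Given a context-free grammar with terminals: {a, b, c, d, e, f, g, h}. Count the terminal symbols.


Terminal symbols: a, b, c, d, e, f, g, h
Counting each: a (#1), b (#2), c (#3), d (#4), e (#5), f (#6), g (#7), h (#8)
Total = 8

8


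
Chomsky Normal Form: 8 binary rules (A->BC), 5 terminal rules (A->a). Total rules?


CNF allows two rule forms:
  A -> BC (binary): 8 rules
  A -> a (terminal): 5 rules
Total = 8 + 5 = 13

13


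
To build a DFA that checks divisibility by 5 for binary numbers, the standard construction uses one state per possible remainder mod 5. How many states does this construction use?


Divisibility by 5 is tracked via the remainder mod 5: 0, 1, ..., 4
The construction assigns one state to each remainder
Number of remainders = 5

5


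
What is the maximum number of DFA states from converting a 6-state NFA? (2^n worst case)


NFA has 6 states
Subset construction: each DFA state = subset of NFA states
Maximum subsets = 2^6
2^6 = 64

64


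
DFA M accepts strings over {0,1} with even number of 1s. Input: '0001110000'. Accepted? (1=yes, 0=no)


DFA has 2 states: q_even (start, accept=yes) and q_odd
Processing string '0001110000' character by character:
  Position 0: read '0', 1-count=0 -> q_even (no change)
  Position 1: read '0', 1-count=0 -> q_even (no change)
  Position 2: read '0', 1-count=0 -> q_even (no change)
  Position 3: read '1', 1-count=1 -> q_odd
  Position 4: read '1', 1-count=2 -> q_even
  Position 5: read '1', 1-count=3 -> q_odd
  Position 6: read '0', 1-count=3 -> q_odd (no change)
  Position 7: read '0', 1-count=3 -> q_odd (no change)
  Position 8: read '0', 1-count=3 -> q_odd (no change)
  Position 9: read '0', 1-count=3 -> q_odd (no change)
Final state: q_odd, total 1s = 3 (odd); the DFA requires an even count -> reject

0


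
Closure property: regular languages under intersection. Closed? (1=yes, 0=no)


Regular languages are closed under:
- Union (DFA product construction)
- Intersection (DFA product construction)
- Complement (swap accept/reject states)
- Concatenation (NFA construction)
- Kleene star (NFA construction)
intersection is in this list
Therefore: closed

1


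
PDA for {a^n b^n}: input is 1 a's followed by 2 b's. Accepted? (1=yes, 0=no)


Language requires equal numbers of a's and b's
PDA pushes for each 'a', pops for each 'b'
Number of a's = 1
Number of b's = 2
1 != 2 -> Reject

0


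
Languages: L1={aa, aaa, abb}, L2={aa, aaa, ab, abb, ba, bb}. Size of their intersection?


L1 = {aa, aaa, abb}
L2 = {aa, aaa, ab, abb, ba, bb}
Checking each string in L1 against L2:
  'aa': in L2? Yes
  'aaa': in L2? Yes
  'abb': in L2? Yes
Intersection = {aa, aaa, abb}
|L1 ∩ L2| = 3

3


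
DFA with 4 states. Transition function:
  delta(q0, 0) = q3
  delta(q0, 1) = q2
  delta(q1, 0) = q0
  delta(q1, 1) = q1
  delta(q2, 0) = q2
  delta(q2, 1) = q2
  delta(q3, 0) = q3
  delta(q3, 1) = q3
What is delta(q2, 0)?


Looking up transition function:
delta(q2, 0) in the table
Row: q2, Column: 0
Result: q2

q2


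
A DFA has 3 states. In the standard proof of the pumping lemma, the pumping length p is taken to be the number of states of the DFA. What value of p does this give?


Pumping lemma for regular languages (standard proof):
Take p = |Q|, the number of DFA states.
Any string of length >= |Q| passes through |Q|+1 states while reading its first |Q| symbols,
so by pigeonhole some state repeats, giving the loop that can be pumped.
Here |Q| = 3
Therefore the proof uses p = 3

3


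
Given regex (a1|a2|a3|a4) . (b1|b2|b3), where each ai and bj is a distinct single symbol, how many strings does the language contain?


First group: 4 alternatives
Second group: 3 alternatives
Concatenation: each choice from group 1 pairs with each from group 2
Total = 4 x 3 = 12

12


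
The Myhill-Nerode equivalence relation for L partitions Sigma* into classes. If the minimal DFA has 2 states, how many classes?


Myhill-Nerode theorem:
Number of equivalence classes = number of states in minimal DFA
Minimal DFA states = 2
Therefore equivalence classes = 2

2


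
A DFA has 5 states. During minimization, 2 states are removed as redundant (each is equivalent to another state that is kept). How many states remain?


Original DFA: 5 states
Redundant states removed: 2
Minimized states = original - removed
= 5 - 2
= 3

3


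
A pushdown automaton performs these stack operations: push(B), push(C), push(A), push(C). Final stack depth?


Tracing stack operations:
  push(B) -> stack = [B], depth=1
  push(C) -> stack = [B,C], depth=2
  push(A) -> stack = [B,C,A], depth=3
  push(C) -> stack = [B,C,A,C], depth=4
Final depth = 4

4


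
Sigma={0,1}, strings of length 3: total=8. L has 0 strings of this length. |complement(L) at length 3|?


Alphabet: {0,1}
String length: 3
Total strings of length 3 = 2^3 = 8
Strings in L = 0
Complement = total - |L|
= 8 - 0
= 8

8


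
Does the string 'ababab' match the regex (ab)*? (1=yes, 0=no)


Pattern: (ab)*
String: 'ababab'
Pattern requires: zero or more repetitions of 'ab'
Pairs: ['ab', 'ab', 'ab']
All pairs are 'ab'? Yes
Result: 1

1


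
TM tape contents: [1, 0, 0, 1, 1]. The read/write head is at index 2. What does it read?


Tape: [1, 0, 0, 1, 1]
Positions: 0 1 2 3 4
Values:    1 0 0 1 1
Head at position 2
tape[2] = 0

0


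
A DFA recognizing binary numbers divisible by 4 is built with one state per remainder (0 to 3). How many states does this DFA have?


Divisibility by 4 is tracked via the remainder mod 4: 0, 1, ..., 3
The construction assigns one state to each remainder
Number of remainders = 4

4


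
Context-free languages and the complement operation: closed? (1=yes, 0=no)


CFL closure properties:
  Closed under: union, concatenation, Kleene star
  NOT closed under: intersection, complement
Operation 'complement' is in not-closed list -> No (not closed)

0


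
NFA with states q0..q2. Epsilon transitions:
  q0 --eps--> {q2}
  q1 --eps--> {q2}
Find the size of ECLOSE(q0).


Starting from q0
Initialize closure = {q0}
Follow epsilon from q0 -> add q2
Final closure: {q0, q2}
Size = 2

2


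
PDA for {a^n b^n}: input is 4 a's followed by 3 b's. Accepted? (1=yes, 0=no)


Language requires equal numbers of a's and b's
PDA pushes for each 'a', pops for each 'b'
Number of a's = 4
Number of b's = 3
4 != 3 -> Reject

0


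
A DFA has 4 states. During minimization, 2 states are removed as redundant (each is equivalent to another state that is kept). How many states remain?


Original DFA: 4 states
Redundant states removed: 2
Minimized states = original - removed
= 4 - 2
= 2

2


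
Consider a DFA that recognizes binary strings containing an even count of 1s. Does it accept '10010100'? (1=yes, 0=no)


DFA has 2 states: q_even (start, accept=yes) and q_odd
Processing string '10010100' character by character:
  Position 0: read '1', 1-count=1 -> q_odd
  Position 1: read '0', 1-count=1 -> q_odd (no change)
  Position 2: read '0', 1-count=1 -> q_odd (no change)
  Position 3: read '1', 1-count=2 -> q_even
  Position 4: read '0', 1-count=2 -> q_even (no change)
  Position 5: read '1', 1-count=3 -> q_odd
  Position 6: read '0', 1-count=3 -> q_odd (no change)
  Position 7: read '0', 1-count=3 -> q_odd (no change)
Final state: q_odd, total 1s = 3 (odd); the DFA requires an even count -> reject

0


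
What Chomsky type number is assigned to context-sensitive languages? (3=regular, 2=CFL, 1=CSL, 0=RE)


Chomsky hierarchy levels:
  Type 3: Regular (DFA/NFA/regex)
  Type 2: Context-free (PDA)
  Type 1: Context-sensitive
  Type 0: Recursively enumerable (TM)
'context-sensitive' corresponds to Type 1

1


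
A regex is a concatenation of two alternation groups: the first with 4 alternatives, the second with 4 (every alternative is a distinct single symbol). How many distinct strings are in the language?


First group: 4 alternatives
Second group: 4 alternatives
Concatenation: each choice from group 1 pairs with each from group 2
Total = 4 x 4 = 16

16


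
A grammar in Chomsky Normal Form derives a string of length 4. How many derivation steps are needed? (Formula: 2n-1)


Chomsky Normal Form derivation:
String length n = 4
Each step either:
  - Splits a nonterminal into two (n-1 such steps)
  - Converts a nonterminal to terminal (n such steps)
Total = (n-1) + n = 2n - 1
= 2(4) - 1
= 8 - 1
= 7

7


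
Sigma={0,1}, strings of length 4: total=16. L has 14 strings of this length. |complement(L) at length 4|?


Alphabet: {0,1}
String length: 4
Total strings of length 4 = 2^4 = 16
Strings in L = 14
Complement = total - |L|
= 16 - 14
= 2

2


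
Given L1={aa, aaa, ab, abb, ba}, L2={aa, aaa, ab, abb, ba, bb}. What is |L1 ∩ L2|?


L1 = {aa, aaa, ab, abb, ba}
L2 = {aa, aaa, ab, abb, ba, bb}
Checking each string in L1 against L2:
  'aa': in L2? Yes
  'aaa': in L2? Yes
  'ab': in L2? Yes
  'abb': in L2? Yes
  'ba': in L2? Yes
Intersection = {aa, aaa, ab, abb, ba}
|L1 ∩ L2| = 5

5


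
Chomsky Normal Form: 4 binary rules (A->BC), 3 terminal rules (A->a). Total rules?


CNF allows two rule forms:
  A -> BC (binary): 4 rules
  A -> a (terminal): 3 rules
Total = 4 + 3 = 7

7


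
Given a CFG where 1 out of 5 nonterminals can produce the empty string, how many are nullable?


Nonterminals: {S, A, B, C, D}
A nonterminal is nullable if it can derive epsilon
Counting nullable nonterminals: 1
Total nullable = 1

1


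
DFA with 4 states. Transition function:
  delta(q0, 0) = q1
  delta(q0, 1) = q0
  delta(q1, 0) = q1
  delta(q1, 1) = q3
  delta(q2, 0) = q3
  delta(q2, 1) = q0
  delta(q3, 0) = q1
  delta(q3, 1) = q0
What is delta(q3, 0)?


Looking up transition function:
delta(q3, 0) in the table
Row: q3, Column: 0
Result: q1

q1


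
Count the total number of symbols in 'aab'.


String: 'aab'
Counting characters:
  'a' appears 2 time(s)
  'b' appears 1 time(s)
Total length = 2 + 1 = 3

3


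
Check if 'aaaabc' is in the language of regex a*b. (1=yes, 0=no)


Pattern: a*b
String: 'aaaabc'
Pattern requires: zero or more 'a's followed by exactly one 'b'
Found 4 leading 'a's
Remaining: 'bc'
Remaining is not 'b' -> no match
Result: 0

0


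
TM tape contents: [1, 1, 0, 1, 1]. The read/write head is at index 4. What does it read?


Tape: [1, 1, 0, 1, 1]
Positions: 0 1 2 3 4
Values:    1 1 0 1 1
Head at position 4
tape[4] = 1

1


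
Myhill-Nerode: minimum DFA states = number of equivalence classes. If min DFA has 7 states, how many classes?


Myhill-Nerode theorem:
Number of equivalence classes = number of states in minimal DFA
Minimal DFA states = 7
Therefore equivalence classes = 7

7


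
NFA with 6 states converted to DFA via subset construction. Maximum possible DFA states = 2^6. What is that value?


NFA has 6 states
Subset construction: each DFA state = subset of NFA states
Maximum subsets = 2^6
2^6 = 64

64


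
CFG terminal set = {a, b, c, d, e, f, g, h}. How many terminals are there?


Terminal symbols: a, b, c, d, e, f, g, h
Counting each: a (#1), b (#2), c (#3), d (#4), e (#5), f (#6), g (#7), h (#8)
Total = 8

8


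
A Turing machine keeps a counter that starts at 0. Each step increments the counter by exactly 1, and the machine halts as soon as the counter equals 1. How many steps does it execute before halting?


Counter starts at 0. Counting sequence:
  Step 1: counter = 1
Counter reached 1 -> halt
Total steps = 1

1


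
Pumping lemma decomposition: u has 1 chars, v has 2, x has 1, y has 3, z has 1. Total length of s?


|s| = |u| + |v| + |x| + |y| + |z|
= 1 + 2 + 1 + 3 + 1
= 3 + 1 + 4
= 4 + 4
= 8

8


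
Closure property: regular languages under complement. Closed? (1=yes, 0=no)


Regular languages are closed under:
- Union (DFA product construction)
- Intersection (DFA product construction)
- Complement (swap accept/reject states)
- Concatenation (NFA construction)
- Kleene star (NFA construction)
complement is in this list
Therefore: closed

1


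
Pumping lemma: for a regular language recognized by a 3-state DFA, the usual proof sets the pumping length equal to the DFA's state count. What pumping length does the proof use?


Pumping lemma for regular languages (standard proof):
Take p = |Q|, the number of DFA states.
Any string of length >= |Q| passes through |Q|+1 states while reading its first |Q| symbols,
so by pigeonhole some state repeats, giving the loop that can be pumped.
Here |Q| = 3
Therefore the proof uses p = 3

3


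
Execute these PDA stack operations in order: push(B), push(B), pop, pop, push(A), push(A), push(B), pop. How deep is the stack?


Tracing stack operations:
  push(B) -> stack = [B], depth=1
  push(B) -> stack = [B,B], depth=2
  pop -> removed B, stack = [B], depth=1
  pop -> removed B, stack = [], depth=0
  push(A) -> stack = [A], depth=1
  push(A) -> stack = [A,A], depth=2
  push(B) -> stack = [A,A,B], depth=3
  pop -> removed B, stack = [A,A], depth=2
Final depth = 2

2


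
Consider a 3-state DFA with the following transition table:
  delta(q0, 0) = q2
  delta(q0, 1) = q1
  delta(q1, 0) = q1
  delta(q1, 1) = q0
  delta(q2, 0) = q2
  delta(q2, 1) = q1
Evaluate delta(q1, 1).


Looking up transition function:
delta(q1, 1) in the table
Row: q1, Column: 1
Result: q0

q0


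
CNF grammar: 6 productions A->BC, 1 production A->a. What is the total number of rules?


CNF allows two rule forms:
  A -> BC (binary): 6 rules
  A -> a (terminal): 1 rule
Total = 6 + 1 = 7

7


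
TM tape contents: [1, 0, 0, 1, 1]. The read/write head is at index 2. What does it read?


Tape: [1, 0, 0, 1, 1]
Positions: 0 1 2 3 4
Values:    1 0 0 1 1
Head at position 2
tape[2] = 0

0


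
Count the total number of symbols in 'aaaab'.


String: 'aaaab'
Counting characters:
  'a' appears 4 time(s)
  'b' appears 1 time(s)
Total length = 4 + 1 = 5

5


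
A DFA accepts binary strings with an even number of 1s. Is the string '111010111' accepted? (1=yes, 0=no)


DFA has 2 states: q_even (start, accept=yes) and q_odd
Processing string '111010111' character by character:
  Position 0: read '1', 1-count=1 -> q_odd
  Position 1: read '1', 1-count=2 -> q_even
  Position 2: read '1', 1-count=3 -> q_odd
  Position 3: read '0', 1-count=3 -> q_odd (no change)
  Position 4: read '1', 1-count=4 -> q_even
  Position 5: read '0', 1-count=4 -> q_even (no change)
  Position 6: read '1', 1-count=5 -> q_odd
  Position 7: read '1', 1-count=6 -> q_even
  Position 8: read '1', 1-count=7 -> q_odd
Final state: q_odd, total 1s = 7 (odd); the DFA requires an even count -> reject

0


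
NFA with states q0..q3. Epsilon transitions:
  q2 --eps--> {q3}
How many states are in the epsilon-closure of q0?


Starting from q0
Initialize closure = {q0}
q0 has no outgoing epsilon transitions -> nothing to add
Final closure: {q0}
Size = 1

1


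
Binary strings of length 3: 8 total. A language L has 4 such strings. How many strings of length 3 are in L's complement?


Alphabet: {0,1}
String length: 3
Total strings of length 3 = 2^3 = 8
Strings in L = 4
Complement = total - |L|
= 8 - 4
= 4

4


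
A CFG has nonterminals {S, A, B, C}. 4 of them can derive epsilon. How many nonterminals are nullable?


Nonterminals: {S, A, B, C}
A nonterminal is nullable if it can derive epsilon
Counting nullable nonterminals: 4
Total nullable = 4

4


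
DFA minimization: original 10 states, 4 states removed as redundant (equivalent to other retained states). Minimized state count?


Original DFA: 10 states
Redundant states removed: 4
Minimized states = original - removed
= 10 - 4
= 6

6


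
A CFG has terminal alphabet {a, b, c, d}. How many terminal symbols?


Terminal symbols: a, b, c, d
Counting each: a (#1), b (#2), c (#3), d (#4)
Total = 4

4


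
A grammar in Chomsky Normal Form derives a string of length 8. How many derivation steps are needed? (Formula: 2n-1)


Chomsky Normal Form derivation:
String length n = 8
Each step either:
  - Splits a nonterminal into two (n-1 such steps)
  - Converts a nonterminal to terminal (n such steps)
Total = (n-1) + n = 2n - 1
= 2(8) - 1
= 16 - 1
= 15

15


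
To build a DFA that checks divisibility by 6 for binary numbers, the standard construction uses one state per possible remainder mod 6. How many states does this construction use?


Divisibility by 6 is tracked via the remainder mod 6: 0, 1, ..., 5
The construction assigns one state to each remainder
Number of remainders = 6

6


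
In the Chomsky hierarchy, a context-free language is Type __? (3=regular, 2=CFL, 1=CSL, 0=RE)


Chomsky hierarchy levels:
  Type 3: Regular (DFA/NFA/regex)
  Type 2: Context-free (PDA)
  Type 1: Context-sensitive
  Type 0: Recursively enumerable (TM)
'context-free' corresponds to Type 2

2


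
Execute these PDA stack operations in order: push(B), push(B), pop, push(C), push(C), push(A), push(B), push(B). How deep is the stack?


Tracing stack operations:
  push(B) -> stack = [B], depth=1
  push(B) -> stack = [B,B], depth=2
  pop -> removed B, stack = [B], depth=1
  push(C) -> stack = [B,C], depth=2
  push(C) -> stack = [B,C,C], depth=3
  push(A) -> stack = [B,C,C,A], depth=4
  push(B) -> stack = [B,C,C,A,B], depth=5
  push(B) -> stack = [B,C,C,A,B,B], depth=6
Final depth = 6

6


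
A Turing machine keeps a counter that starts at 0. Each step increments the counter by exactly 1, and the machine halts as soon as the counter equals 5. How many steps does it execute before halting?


Counter starts at 0. Counting sequence:
  Step 1: counter = 1
  Step 2: counter = 2
  Step 3: counter = 3
  Step 4: counter = 4
  Step 5: counter = 5
Counter reached 5 -> halt
Total steps = 5

5


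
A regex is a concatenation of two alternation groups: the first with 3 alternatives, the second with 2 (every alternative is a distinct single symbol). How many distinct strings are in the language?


First group: 3 alternatives
Second group: 2 alternatives
Concatenation: each choice from group 1 pairs with each from group 2
Total = 3 x 2 = 6

6


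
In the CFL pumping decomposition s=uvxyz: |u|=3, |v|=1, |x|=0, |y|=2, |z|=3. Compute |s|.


|s| = |u| + |v| + |x| + |y| + |z|
= 3 + 1 + 0 + 2 + 3
= 4 + 0 + 5
= 4 + 5
= 9

9


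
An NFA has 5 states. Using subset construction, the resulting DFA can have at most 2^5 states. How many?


NFA has 5 states
Subset construction: each DFA state = subset of NFA states
Maximum subsets = 2^5
2^5 = 32

32


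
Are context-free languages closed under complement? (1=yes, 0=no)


CFL closure properties:
  Closed under: union, concatenation, Kleene star
  NOT closed under: intersection, complement
Operation 'complement' is in not-closed list -> No (not closed)

0


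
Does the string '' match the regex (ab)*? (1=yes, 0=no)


Pattern: (ab)*
String: ''
Pattern requires: zero or more repetitions of 'ab'
Pairs: []
All pairs are 'ab'? Yes
Result: 1

1


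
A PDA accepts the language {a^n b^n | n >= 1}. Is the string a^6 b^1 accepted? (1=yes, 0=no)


Language requires equal numbers of a's and b's
PDA pushes for each 'a', pops for each 'b'
Number of a's = 6
Number of b's = 1
6 != 1 -> Reject

0


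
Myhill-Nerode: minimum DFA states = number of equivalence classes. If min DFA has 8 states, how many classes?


Myhill-Nerode theorem:
Number of equivalence classes = number of states in minimal DFA
Minimal DFA states = 8
Therefore equivalence classes = 8

8


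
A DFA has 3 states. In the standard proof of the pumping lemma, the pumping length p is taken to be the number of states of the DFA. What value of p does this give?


Pumping lemma for regular languages (standard proof):
Take p = |Q|, the number of DFA states.
Any string of length >= |Q| passes through |Q|+1 states while reading its first |Q| symbols,
so by pigeonhole some state repeats, giving the loop that can be pumped.
Here |Q| = 3
Therefore the proof uses p = 3

3


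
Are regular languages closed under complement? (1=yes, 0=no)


Regular languages are closed under:
- Union (DFA product construction)
- Intersection (DFA product construction)
- Complement (swap accept/reject states)
- Concatenation (NFA construction)
- Kleene star (NFA construction)
complement is in this list
Therefore: closed

1


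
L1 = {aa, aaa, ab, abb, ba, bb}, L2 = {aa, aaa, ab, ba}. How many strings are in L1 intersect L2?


L1 = {aa, aaa, ab, abb, ba, bb}
L2 = {aa, aaa, ab, ba}
Checking each string in L1 against L2:
  'aa': in L2? Yes
  'aaa': in L2? Yes
  'ab': in L2? Yes
  'abb': in L2? No
  'ba': in L2? Yes
  'bb': in L2? No
Intersection = {aa, aaa, ab, ba}
|L1 ∩ L2| = 4

4


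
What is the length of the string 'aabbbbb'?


String: 'aabbbbb'
Counting characters:
  'a' appears 2 time(s)
  'b' appears 5 time(s)
Total length = 2 + 5 = 7

7


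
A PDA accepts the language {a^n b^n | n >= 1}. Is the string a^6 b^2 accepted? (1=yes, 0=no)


Language requires equal numbers of a's and b's
PDA pushes for each 'a', pops for each 'b'
Number of a's = 6
Number of b's = 2
6 != 2 -> Reject

0


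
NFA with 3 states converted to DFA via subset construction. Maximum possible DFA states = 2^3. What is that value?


NFA has 3 states
Subset construction: each DFA state = subset of NFA states
Maximum subsets = 2^3
2^3 = 8

8


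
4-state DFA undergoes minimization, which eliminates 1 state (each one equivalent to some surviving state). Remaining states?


Original DFA: 4 states
Redundant states removed: 1
Minimized states = original - removed
= 4 - 1
= 3

3


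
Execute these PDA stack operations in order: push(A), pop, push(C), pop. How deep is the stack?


Tracing stack operations:
  push(A) -> stack = [A], depth=1
  pop -> removed A, stack = [], depth=0
  push(C) -> stack = [C], depth=1
  pop -> removed C, stack = [], depth=0
Final depth = 0

0


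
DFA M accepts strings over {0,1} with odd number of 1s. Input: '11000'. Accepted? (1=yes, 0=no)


DFA has 2 states: q_even (start, accept=no) and q_odd
Processing string '11000' character by character:
  Position 0: read '1', 1-count=1 -> q_odd
  Position 1: read '1', 1-count=2 -> q_even
  Position 2: read '0', 1-count=2 -> q_even (no change)
  Position 3: read '0', 1-count=2 -> q_even (no change)
  Position 4: read '0', 1-count=2 -> q_even (no change)
Final state: q_even, total 1s = 2 (even); the DFA requires an odd count -> reject

0


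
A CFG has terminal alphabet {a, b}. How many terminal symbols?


Terminal symbols: a, b
Counting each: a (#1), b (#2)
Total = 2

2


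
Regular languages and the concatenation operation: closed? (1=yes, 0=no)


Regular languages are closed under all standard operations:
- Union: Yes (product construction)
- Intersection: Yes (product construction)
- Complement: Yes (swap accept/reject)
- Concatenation: Yes (NFA construction)
Operation: concatenation -> Closed

1


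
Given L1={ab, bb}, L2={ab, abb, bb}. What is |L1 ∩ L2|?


L1 = {ab, bb}
L2 = {ab, abb, bb}
Checking each string in L1 against L2:
  'ab': in L2? Yes
  'bb': in L2? Yes
Intersection = {ab, bb}
|L1 ∩ L2| = 2

2


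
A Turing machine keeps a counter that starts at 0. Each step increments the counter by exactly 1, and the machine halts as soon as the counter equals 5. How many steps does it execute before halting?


Counter starts at 0. Counting sequence:
  Step 1: counter = 1
  Step 2: counter = 2
  Step 3: counter = 3
  Step 4: counter = 4
  Step 5: counter = 5
Counter reached 5 -> halt
Total steps = 5

5


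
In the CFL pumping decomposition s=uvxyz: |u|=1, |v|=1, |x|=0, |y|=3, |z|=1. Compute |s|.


|s| = |u| + |v| + |x| + |y| + |z|
= 1 + 1 + 0 + 3 + 1
= 2 + 0 + 4
= 2 + 4
= 6

6


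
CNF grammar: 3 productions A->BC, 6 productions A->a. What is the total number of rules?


CNF allows two rule forms:
  A -> BC (binary): 3 rules
  A -> a (terminal): 6 rules
Total = 3 + 6 = 9

9


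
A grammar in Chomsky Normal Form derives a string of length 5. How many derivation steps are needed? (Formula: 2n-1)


Chomsky Normal Form derivation:
String length n = 5
Each step either:
  - Splits a nonterminal into two (n-1 such steps)
  - Converts a nonterminal to terminal (n such steps)
Total = (n-1) + n = 2n - 1
= 2(5) - 1
= 10 - 1
= 9

9


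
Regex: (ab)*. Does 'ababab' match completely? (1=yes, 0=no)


Pattern: (ab)*
String: 'ababab'
Pattern requires: zero or more repetitions of 'ab'
Pairs: ['ab', 'ab', 'ab']
All pairs are 'ab'? Yes
Result: 1

1


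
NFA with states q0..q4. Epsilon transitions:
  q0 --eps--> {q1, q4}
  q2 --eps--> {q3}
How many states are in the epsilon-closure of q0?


Starting from q0
Initialize closure = {q0}
Follow epsilon from q0 -> add q1
Follow epsilon from q0 -> add q4
Final closure: {q0, q1, q4}
Size = 3

3


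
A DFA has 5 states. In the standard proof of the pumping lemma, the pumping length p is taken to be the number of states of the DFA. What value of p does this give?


Pumping lemma for regular languages (standard proof):
Take p = |Q|, the number of DFA states.
Any string of length >= |Q| passes through |Q|+1 states while reading its first |Q| symbols,
so by pigeonhole some state repeats, giving the loop that can be pumped.
Here |Q| = 5
Therefore the proof uses p = 5

5


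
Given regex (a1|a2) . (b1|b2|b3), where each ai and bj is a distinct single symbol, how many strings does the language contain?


First group: 2 alternatives
Second group: 3 alternatives
Concatenation: each choice from group 1 pairs with each from group 2
Total = 2 x 3 = 6

6


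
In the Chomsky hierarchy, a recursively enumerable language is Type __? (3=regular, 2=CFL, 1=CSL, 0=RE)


Chomsky hierarchy levels:
  Type 3: Regular (DFA/NFA/regex)
  Type 2: Context-free (PDA)
  Type 1: Context-sensitive
  Type 0: Recursively enumerable (TM)
'recursively enumerable' corresponds to Type 0

0


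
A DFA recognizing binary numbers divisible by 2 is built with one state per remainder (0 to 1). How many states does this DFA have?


Divisibility by 2 is tracked via the remainder mod 2: 0, 1, ..., 1
The construction assigns one state to each remainder
Number of remainders = 2

2


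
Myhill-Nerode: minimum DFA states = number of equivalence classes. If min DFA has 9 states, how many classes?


Myhill-Nerode theorem:
Number of equivalence classes = number of states in minimal DFA
Minimal DFA states = 9
Therefore equivalence classes = 9

9


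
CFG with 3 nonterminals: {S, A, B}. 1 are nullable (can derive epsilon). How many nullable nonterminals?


Nonterminals: {S, A, B}
A nonterminal is nullable if it can derive epsilon
Counting nullable nonterminals: 1
Total nullable = 1

1


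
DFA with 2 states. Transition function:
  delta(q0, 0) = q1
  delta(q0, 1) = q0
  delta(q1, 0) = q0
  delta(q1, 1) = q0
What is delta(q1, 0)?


Looking up transition function:
delta(q1, 0) in the table
Row: q1, Column: 0
Result: q0

q0


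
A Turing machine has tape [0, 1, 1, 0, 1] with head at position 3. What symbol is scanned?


Tape: [0, 1, 1, 0, 1]
Positions: 0 1 2 3 4
Values:    0 1 1 0 1
Head at position 3
tape[3] = 0

0


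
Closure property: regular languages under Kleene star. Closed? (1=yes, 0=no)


Regular languages are closed under:
- Union (DFA product construction)
- Intersection (DFA product construction)
- Complement (swap accept/reject states)
- Concatenation (NFA construction)
- Kleene star (NFA construction)
Kleene star is in this list
Therefore: closed

1


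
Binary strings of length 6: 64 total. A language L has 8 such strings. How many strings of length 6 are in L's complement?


Alphabet: {0,1}
String length: 6
Total strings of length 6 = 2^6 = 64
Strings in L = 8
Complement = total - |L|
= 64 - 8
= 56

56


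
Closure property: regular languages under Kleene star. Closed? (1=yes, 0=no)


Regular languages are closed under:
- Union (DFA product construction)
- Intersection (DFA product construction)
- Complement (swap accept/reject states)
- Concatenation (NFA construction)
- Kleene star (NFA construction)
Kleene star is in this list
Therefore: closed

1


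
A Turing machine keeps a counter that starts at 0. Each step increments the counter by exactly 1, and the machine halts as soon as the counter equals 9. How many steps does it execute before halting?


Counter starts at 0. Counting sequence:
  Step 1: counter = 1
  Step 2: counter = 2
  Step 3: counter = 3
  Step 4: counter = 4
  Step 5: counter = 5
  Step 6: counter = 6
  ...
  Step 9: counter = 9
Counter reached 9 -> halt
Total steps = 9

9


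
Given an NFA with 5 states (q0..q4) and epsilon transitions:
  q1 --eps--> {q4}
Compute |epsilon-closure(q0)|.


Starting from q0
Initialize closure = {q0}
q0 has no outgoing epsilon transitions -> nothing to add
Final closure: {q0}
Size = 1

1


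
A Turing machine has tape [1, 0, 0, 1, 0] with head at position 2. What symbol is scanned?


Tape: [1, 0, 0, 1, 0]
Positions: 0 1 2 3 4
Values:    1 0 0 1 0
Head at position 2
tape[2] = 0

0


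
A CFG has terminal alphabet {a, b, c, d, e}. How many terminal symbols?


Terminal symbols: a, b, c, d, e
Counting each: a (#1), b (#2), c (#3), d (#4), e (#5)
Total = 5

5


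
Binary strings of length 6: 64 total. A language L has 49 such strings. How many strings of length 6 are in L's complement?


Alphabet: {0,1}
String length: 6
Total strings of length 6 = 2^6 = 64
Strings in L = 49
Complement = total - |L|
= 64 - 49
= 15

15


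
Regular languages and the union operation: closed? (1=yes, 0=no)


Regular languages are closed under all standard operations:
- Union: Yes (product construction)
- Intersection: Yes (product construction)
- Complement: Yes (swap accept/reject)
- Concatenation: Yes (NFA construction)
Operation: union -> Closed

1


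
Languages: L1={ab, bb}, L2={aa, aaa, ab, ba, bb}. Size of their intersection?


L1 = {ab, bb}
L2 = {aa, aaa, ab, ba, bb}
Checking each string in L1 against L2:
  'ab': in L2? Yes
  'bb': in L2? Yes
Intersection = {ab, bb}
|L1 ∩ L2| = 2

2


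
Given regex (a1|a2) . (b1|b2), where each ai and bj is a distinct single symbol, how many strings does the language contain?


First group: 2 alternatives
Second group: 2 alternatives
Concatenation: each choice from group 1 pairs with each from group 2
Total = 2 x 2 = 4

4


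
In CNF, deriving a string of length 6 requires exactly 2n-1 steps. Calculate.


Chomsky Normal Form derivation:
String length n = 6
Each step either:
  - Splits a nonterminal into two (n-1 such steps)
  - Converts a nonterminal to terminal (n such steps)
Total = (n-1) + n = 2n - 1
= 2(6) - 1
= 12 - 1
= 11

11


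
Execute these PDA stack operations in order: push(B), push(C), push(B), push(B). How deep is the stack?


Tracing stack operations:
  push(B) -> stack = [B], depth=1
  push(C) -> stack = [B,C], depth=2
  push(B) -> stack = [B,C,B], depth=3
  push(B) -> stack = [B,C,B,B], depth=4
Final depth = 4

4


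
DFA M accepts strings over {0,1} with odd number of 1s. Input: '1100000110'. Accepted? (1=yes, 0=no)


DFA has 2 states: q_even (start, accept=no) and q_odd
Processing string '1100000110' character by character:
  Position 0: read '1', 1-count=1 -> q_odd
  Position 1: read '1', 1-count=2 -> q_even
  Position 2: read '0', 1-count=2 -> q_even (no change)
  Position 3: read '0', 1-count=2 -> q_even (no change)
  Position 4: read '0', 1-count=2 -> q_even (no change)
  Position 5: read '0', 1-count=2 -> q_even (no change)
  Position 6: read '0', 1-count=2 -> q_even (no change)
  Position 7: read '1', 1-count=3 -> q_odd
  Position 8: read '1', 1-count=4 -> q_even
  Position 9: read '0', 1-count=4 -> q_even (no change)
Final state: q_even, total 1s = 4 (even); the DFA requires an odd count -> reject

0


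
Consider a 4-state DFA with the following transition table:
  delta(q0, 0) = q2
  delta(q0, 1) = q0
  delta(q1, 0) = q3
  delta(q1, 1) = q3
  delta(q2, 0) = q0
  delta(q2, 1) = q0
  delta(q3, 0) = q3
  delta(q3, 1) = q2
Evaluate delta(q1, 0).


Looking up transition function:
delta(q1, 0) in the table
Row: q1, Column: 0
Result: q3

q3


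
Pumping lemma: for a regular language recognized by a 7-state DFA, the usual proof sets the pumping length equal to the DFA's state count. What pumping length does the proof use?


Pumping lemma for regular languages (standard proof):
Take p = |Q|, the number of DFA states.
Any string of length >= |Q| passes through |Q|+1 states while reading its first |Q| symbols,
so by pigeonhole some state repeats, giving the loop that can be pumped.
Here |Q| = 7
Therefore the proof uses p = 7

7


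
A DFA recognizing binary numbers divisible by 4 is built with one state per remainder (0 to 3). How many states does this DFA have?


Divisibility by 4 is tracked via the remainder mod 4: 0, 1, ..., 3
The construction assigns one state to each remainder
Number of remainders = 4

4
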